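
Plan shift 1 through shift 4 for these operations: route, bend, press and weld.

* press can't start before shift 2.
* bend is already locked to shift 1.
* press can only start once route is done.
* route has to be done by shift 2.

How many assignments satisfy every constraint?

Splitting on route: it can be shift 1 (12), shift 2 (8). Listing each branch's schedules as (bend, press, weld) by shift number:
route=shift 1: (1,2,1) (1,2,2) (1,2,3) (1,2,4) (1,3,1) (1,3,2) (1,3,3) (1,3,4) (1,4,1) (1,4,2) (1,4,3) (1,4,4) — 12.
route=shift 2: (1,3,1) (1,3,2) (1,3,3) (1,3,4) (1,4,1) (1,4,2) (1,4,3) (1,4,4) — 8.
Summing: 12 + 8 = 20.

20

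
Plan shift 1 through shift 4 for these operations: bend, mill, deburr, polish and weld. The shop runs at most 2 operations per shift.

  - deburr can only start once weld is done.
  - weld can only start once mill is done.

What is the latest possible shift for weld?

shift 3

Precedence pushes weld to at least shift 2; downstream work caps weld at shift 3.
weld at shift 3 is achievable: deburr -> shift 4, bend -> shift 1, weld -> shift 3, polish -> shift 2, mill -> shift 1.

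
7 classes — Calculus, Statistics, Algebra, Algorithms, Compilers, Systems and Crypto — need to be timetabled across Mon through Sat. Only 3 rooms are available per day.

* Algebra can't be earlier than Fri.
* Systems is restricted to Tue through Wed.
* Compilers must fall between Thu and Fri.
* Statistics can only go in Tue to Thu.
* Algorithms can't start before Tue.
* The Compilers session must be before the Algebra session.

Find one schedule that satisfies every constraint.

Systems in Tue, Algorithms in Tue, Statistics in Tue, Calculus in Mon, Algebra in Fri, Crypto in Mon, Compilers in Thu

Checking: Compilers(Thu) before Algebra(Fri); Systems=Tue in [Tue,Wed]; Compilers=Thu in [Thu,Fri]; Algebra=Fri in [Fri,Sat]; Statistics=Tue in [Tue,Thu]; Algorithms=Tue in [Tue,Sat]; max 3 per day (cap 3).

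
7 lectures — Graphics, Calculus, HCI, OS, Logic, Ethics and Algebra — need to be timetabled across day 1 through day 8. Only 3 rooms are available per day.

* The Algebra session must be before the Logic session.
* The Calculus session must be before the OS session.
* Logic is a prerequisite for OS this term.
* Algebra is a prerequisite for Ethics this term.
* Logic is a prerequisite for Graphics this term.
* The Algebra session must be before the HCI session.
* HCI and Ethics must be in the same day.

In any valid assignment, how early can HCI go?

day 2

Precedence pushes HCI to at least day 2.
HCI at day 2 is achievable: HCI -> day 2; Logic -> day 2; Graphics -> day 3; Calculus -> day 1; OS -> day 3; Ethics -> day 2; Algebra -> day 1.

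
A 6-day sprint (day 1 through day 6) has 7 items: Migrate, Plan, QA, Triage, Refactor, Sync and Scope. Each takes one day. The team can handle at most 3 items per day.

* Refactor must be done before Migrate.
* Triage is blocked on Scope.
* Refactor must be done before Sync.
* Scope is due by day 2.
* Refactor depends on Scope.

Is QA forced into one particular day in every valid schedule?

No

QA can be day 1 (e.g. Triage=day 2, Plan=day 1, Sync=day 3, QA=day 1, Migrate=day 3, Refactor=day 2, Scope=day 1) or day 2 (e.g. Sync=day 3; Plan=day 1; Migrate=day 3; Triage=day 2; Scope=day 1; QA=day 2; Refactor=day 2).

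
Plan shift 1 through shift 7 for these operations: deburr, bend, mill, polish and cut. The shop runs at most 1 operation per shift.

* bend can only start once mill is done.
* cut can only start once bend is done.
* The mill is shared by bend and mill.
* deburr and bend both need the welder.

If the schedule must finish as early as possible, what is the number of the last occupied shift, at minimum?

shift 5

The precedence chain requires at least 3 distinct shifts.
With at most 1 per shift and 5 operations, at least 5 shifts are needed.
5 works (last occupied shift: shift 5): for example deburr -> shift 4; bend -> shift 2; cut -> shift 3; polish -> shift 5; mill -> shift 1.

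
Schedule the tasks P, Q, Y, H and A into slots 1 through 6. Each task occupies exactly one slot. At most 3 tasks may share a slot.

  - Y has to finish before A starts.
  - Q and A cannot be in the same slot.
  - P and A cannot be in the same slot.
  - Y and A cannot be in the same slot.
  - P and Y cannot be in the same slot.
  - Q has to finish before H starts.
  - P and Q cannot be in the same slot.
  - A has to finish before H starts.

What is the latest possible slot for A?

5

Precedence pushes A to at least 2; downstream work caps A at 5.
A at 5 is achievable: Y -> 1, P -> 2, H -> 6, Q -> 1, A -> 5.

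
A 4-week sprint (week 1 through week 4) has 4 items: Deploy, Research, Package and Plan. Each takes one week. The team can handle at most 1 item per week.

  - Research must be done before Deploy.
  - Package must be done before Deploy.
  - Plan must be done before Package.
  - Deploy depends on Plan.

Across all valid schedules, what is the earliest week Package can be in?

week 2

Precedence pushes Package to at least week 2; downstream work caps Package at week 3.
Package at week 2 is achievable: Research in week 3; Plan in week 1; Deploy in week 4; Package in week 2.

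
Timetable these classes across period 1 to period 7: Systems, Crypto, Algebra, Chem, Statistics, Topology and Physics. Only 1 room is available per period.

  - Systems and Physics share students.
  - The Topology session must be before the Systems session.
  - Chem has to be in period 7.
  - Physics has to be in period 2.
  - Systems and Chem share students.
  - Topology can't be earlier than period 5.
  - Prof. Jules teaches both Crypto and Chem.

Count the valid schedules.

6

Splitting on Crypto: it can be period 1 (2), period 3 (2), period 4 (2). Listing each branch's schedules as (Systems, Algebra, Chem, Statistics, Topology, Physics) by period number:
Crypto=period 1: (6,3,7,4,5,2) (6,4,7,3,5,2) — 2.
Crypto=period 3: (6,1,7,4,5,2) (6,4,7,1,5,2) — 2.
Crypto=period 4: (6,1,7,3,5,2) (6,3,7,1,5,2) — 2.
Summing: 2 + 2 + 2 = 6.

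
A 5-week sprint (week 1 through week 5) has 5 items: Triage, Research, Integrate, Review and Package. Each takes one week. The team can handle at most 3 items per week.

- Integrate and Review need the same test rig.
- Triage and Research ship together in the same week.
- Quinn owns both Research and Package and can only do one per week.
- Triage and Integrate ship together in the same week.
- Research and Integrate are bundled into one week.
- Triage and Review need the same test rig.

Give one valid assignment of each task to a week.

Research -> week 1; Triage -> week 1; Review -> week 2; Package -> week 2; Integrate -> week 1

Checking: Triage(week 1) != Review(week 2); Research(week 1) != Package(week 2); Integrate(week 1) != Review(week 2); Research = Integrate = week 1; Triage = Integrate = week 1; Triage = Research = week 1; max 3 per week (cap 3).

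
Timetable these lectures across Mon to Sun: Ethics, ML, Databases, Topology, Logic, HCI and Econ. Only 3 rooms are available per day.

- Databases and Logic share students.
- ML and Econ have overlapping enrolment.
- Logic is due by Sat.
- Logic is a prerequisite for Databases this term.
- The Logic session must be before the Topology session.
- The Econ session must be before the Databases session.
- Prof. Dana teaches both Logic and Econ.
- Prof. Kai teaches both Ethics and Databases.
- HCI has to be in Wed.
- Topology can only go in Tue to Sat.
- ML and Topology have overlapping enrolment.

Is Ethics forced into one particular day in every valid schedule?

No

Ethics can be Mon (e.g. Ethics -> Mon; Databases -> Wed; Econ -> Tue; ML -> Mon; HCI -> Wed; Logic -> Mon; Topology -> Tue) or Tue (e.g. HCI in Wed; ML in Mon; Logic in Mon; Econ in Tue; Ethics in Tue; Topology in Tue; Databases in Wed).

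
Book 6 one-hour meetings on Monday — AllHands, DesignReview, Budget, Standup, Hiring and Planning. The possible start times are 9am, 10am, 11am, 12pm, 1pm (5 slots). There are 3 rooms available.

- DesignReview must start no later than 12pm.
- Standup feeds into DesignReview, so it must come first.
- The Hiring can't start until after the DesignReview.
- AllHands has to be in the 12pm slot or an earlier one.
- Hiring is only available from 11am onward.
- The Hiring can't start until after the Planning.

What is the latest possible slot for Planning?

Downstream work caps Planning at 12pm.
Planning at 12pm is achievable: DesignReview in 10am; Planning in 12pm; AllHands in 9am; Hiring in 1pm; Budget in 9am; Standup in 9am.

12pm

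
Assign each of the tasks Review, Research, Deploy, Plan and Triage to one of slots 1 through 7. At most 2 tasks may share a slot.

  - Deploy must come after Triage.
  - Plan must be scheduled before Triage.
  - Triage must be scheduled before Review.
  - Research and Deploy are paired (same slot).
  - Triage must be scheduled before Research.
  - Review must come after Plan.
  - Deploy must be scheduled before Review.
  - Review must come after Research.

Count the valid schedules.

Splitting on Review: it can be 4 (1), 5 (4), 6 (10), 7 (20). Listing each branch's schedules as (Research, Deploy, Plan, Triage):
Review=4: (3,3,1,2) — 1.
Review=5: (3,3,1,2) (4,4,1,2) (4,4,1,3) (4,4,2,3) — 4.
Review=6: (3,3,1,2) (4,4,1,2) (4,4,1,3) (4,4,2,3) (5,5,1,2) (5,5,1,3) (5,5,1,4) (5,5,2,3) (5,5,2,4) (5,5,3,4) — 10.
Review=7: (3,3,1,2) (4,4,1,2) (4,4,1,3) (4,4,2,3) (5,5,1,2) (5,5,1,3) (5,5,1,4) (5,5,2,3) (5,5,2,4) (5,5,3,4) (6,6,1,2) (6,6,1,3) (6,6,1,4) (6,6,1,5) (6,6,2,3) (6,6,2,4) (6,6,2,5) (6,6,3,4) (6,6,3,5) (6,6,4,5) — 20.
Summing: 1 + 4 + 10 + 20 = 35.

35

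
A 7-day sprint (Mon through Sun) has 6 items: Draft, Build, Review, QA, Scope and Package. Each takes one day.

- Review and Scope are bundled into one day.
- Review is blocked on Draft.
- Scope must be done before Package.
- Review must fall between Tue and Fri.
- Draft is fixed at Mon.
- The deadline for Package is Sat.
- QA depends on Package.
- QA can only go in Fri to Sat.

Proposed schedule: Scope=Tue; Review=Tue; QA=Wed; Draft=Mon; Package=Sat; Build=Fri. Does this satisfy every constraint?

Review is blocked on Draft — holds.
Draft is fixed at Mon — holds.
Review and Scope are bundled into one day — holds.
QA depends on Package — violated.
QA can only go in Fri to Sat — violated.
Review must fall between Tue and Fri — holds.
Scope must be done before Package — holds.
The deadline for Package is Sat — holds.

No — it violates: QA depends on Package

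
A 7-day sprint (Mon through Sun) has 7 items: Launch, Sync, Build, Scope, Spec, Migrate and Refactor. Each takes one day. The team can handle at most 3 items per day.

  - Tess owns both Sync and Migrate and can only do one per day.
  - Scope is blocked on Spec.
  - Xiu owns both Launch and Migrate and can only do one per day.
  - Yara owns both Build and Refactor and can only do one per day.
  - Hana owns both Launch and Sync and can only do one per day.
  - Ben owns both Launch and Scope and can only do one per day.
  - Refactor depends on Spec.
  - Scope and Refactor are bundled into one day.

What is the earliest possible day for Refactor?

Tue

Precedence pushes Refactor to at least Tue.
Refactor at Tue is achievable: Migrate in Wed; Refactor in Tue; Launch in Mon; Scope in Tue; Spec in Mon; Build in Mon; Sync in Tue.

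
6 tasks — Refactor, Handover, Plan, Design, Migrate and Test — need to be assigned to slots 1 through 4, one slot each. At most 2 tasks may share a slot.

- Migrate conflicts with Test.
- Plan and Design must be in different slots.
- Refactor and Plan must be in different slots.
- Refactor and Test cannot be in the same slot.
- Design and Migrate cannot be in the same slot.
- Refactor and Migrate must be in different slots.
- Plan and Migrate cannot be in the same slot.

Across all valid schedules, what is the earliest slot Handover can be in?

Handover at 1 is achievable: Migrate in 4; Design in 3; Test in 2; Plan in 2; Refactor in 1; Handover in 1.

1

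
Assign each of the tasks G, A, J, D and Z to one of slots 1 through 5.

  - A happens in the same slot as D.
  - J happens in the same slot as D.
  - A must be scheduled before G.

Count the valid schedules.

Splitting on G: it can be 2 (5), 3 (10), 4 (15), 5 (20). Listing each branch's schedules as (A, J, D, Z):
G=2: (1,1,1,1) (1,1,1,2) (1,1,1,3) (1,1,1,4) (1,1,1,5) — 5.
G=3: (1,1,1,1) (1,1,1,2) (1,1,1,3) (1,1,1,4) (1,1,1,5) (2,2,2,1) (2,2,2,2) (2,2,2,3) (2,2,2,4) (2,2,2,5) — 10.
G=4: (1,1,1,1) (1,1,1,2) (1,1,1,3) (1,1,1,4) (1,1,1,5) (2,2,2,1) (2,2,2,2) (2,2,2,3) (2,2,2,4) (2,2,2,5) (3,3,3,1) (3,3,3,2) (3,3,3,3) (3,3,3,4) (3,3,3,5) — 15.
G=5: (1,1,1,1) (1,1,1,2) (1,1,1,3) (1,1,1,4) (1,1,1,5) (2,2,2,1) (2,2,2,2) (2,2,2,3) (2,2,2,4) (2,2,2,5) (3,3,3,1) (3,3,3,2) (3,3,3,3) (3,3,3,4) (3,3,3,5) (4,4,4,1) (4,4,4,2) (4,4,4,3) (4,4,4,4) (4,4,4,5) — 20.
Summing: 5 + 10 + 15 + 20 = 50.

50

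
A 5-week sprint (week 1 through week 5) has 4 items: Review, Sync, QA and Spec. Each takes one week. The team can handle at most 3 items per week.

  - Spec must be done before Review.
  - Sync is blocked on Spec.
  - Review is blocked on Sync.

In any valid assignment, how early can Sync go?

week 2

Precedence pushes Sync to at least week 2; downstream work caps Sync at week 4.
Sync at week 2 is achievable: Review -> week 3; Spec -> week 1; QA -> week 1; Sync -> week 2.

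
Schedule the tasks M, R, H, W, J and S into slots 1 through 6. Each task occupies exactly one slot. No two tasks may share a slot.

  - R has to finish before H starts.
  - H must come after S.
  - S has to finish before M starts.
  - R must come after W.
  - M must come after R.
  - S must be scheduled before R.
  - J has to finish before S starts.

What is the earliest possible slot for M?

Precedence pushes M to at least 4.
M at 5 is achievable: S in 2; M in 5; W in 3; J in 1; R in 4; H in 6.
Nothing earlier works — the capacity limit rule out every slot before 5.

5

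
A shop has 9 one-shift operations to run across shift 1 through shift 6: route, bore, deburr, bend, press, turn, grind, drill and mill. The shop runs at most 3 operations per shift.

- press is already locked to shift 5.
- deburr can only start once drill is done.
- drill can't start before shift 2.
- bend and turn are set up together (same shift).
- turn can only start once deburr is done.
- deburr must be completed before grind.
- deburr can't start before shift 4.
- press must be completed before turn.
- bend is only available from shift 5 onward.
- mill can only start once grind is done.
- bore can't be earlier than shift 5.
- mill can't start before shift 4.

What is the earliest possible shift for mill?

Mill is available from shift 4; precedence pushes mill to at least shift 6.
mill at shift 6 is achievable: drill=shift 2, grind=shift 5, deburr=shift 4, bore=shift 5, route=shift 1, press=shift 5, bend=shift 6, mill=shift 6, turn=shift 6.

shift 6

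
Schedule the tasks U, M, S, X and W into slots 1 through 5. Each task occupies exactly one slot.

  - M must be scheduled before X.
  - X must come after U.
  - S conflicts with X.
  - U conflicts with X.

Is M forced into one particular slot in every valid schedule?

No

M can be 1 (e.g. M -> 1; S -> 1; X -> 2; W -> 1; U -> 1) or 2 (e.g. W=1; S=1; M=2; X=3; U=1).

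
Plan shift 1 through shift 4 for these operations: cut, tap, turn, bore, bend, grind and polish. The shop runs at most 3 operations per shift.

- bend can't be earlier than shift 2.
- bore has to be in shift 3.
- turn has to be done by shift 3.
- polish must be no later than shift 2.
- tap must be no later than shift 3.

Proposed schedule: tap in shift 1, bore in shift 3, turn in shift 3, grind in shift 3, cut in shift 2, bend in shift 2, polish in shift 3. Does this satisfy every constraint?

tap must be no later than shift 3 — holds.
The shop runs at most 3 operations per shift — violated.
bore has to be in shift 3 — holds.
turn has to be done by shift 3 — holds.
polish must be no later than shift 2 — violated.
bend can't be earlier than shift 2 — holds.

Invalid. polish must be no later than shift 2.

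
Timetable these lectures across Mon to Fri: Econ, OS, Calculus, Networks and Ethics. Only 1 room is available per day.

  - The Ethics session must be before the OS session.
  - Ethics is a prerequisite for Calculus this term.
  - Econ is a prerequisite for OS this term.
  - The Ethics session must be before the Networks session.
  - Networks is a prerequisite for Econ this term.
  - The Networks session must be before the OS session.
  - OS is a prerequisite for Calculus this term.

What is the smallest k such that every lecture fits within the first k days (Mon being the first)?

The precedence chain requires at least 5 distinct days.
With at most 1 per day and 5 lectures, at least 5 days are needed.
5 works (last occupied day: Fri): for example OS=Thu; Econ=Wed; Networks=Tue; Calculus=Fri; Ethics=Mon.

5 days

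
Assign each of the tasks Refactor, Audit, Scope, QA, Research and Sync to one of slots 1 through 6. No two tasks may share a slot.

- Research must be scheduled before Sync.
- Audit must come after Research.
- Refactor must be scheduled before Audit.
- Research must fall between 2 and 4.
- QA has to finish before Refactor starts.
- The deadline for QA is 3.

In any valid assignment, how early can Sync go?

Precedence pushes Sync to at least 3.
Sync at 3 is achievable: Audit=5, Sync=3, Refactor=4, QA=1, Research=2, Scope=6.

3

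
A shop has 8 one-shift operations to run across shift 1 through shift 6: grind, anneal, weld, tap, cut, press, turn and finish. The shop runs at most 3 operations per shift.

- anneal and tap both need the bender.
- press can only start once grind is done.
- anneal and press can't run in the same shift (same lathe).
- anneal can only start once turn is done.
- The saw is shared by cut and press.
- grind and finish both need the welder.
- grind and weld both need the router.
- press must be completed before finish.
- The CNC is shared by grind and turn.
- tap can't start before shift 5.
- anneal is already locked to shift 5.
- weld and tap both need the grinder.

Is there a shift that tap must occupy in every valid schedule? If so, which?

tap's window is shift 5–shift 6.
anneal is fixed at shift 5, and tap can't share a shift with anneal.
So tap must be shift 6.

shift 6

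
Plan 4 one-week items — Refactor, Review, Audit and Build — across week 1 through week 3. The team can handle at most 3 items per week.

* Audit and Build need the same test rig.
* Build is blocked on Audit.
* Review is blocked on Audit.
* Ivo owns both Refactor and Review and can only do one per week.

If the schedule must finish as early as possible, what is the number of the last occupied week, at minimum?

2

The precedence chain requires at least 2 distinct weeks.
With at most 3 per week and 4 tasks, at least 2 weeks are needed.
2 works (last occupied week: week 2): for example Audit in week 1; Build in week 2; Refactor in week 1; Review in week 2.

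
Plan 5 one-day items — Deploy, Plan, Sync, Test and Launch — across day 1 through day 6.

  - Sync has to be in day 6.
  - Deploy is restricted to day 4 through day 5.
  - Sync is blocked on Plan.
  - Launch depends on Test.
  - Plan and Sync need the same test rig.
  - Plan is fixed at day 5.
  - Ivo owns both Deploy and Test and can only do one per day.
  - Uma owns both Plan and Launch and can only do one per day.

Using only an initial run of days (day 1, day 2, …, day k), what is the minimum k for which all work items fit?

The precedence chain requires at least 2 distinct days.
Sync can't be placed before day 6, so the schedule must run through at least day 6.
6 works (last occupied day: day 6): for example Launch=day 2, Plan=day 5, Test=day 1, Deploy=day 4, Sync=day 6.

6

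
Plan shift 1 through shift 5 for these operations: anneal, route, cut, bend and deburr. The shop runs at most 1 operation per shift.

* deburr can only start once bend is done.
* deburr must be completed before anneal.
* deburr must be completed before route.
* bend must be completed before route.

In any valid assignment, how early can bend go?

Downstream work caps bend at shift 3.
bend at shift 1 is achievable: deburr=shift 2, route=shift 3, bend=shift 1, anneal=shift 4, cut=shift 5.

shift 1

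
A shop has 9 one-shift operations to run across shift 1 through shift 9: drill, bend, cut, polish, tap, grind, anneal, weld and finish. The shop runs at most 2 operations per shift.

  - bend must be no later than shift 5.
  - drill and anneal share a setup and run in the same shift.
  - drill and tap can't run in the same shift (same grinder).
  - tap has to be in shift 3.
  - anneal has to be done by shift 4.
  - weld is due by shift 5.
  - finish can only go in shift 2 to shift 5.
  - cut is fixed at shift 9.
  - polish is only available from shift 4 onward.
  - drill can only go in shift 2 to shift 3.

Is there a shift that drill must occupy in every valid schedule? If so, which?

shift 2

drill's window is shift 2–shift 3.
tap is fixed at shift 3, and drill can't share a shift with tap.
So drill must be shift 2.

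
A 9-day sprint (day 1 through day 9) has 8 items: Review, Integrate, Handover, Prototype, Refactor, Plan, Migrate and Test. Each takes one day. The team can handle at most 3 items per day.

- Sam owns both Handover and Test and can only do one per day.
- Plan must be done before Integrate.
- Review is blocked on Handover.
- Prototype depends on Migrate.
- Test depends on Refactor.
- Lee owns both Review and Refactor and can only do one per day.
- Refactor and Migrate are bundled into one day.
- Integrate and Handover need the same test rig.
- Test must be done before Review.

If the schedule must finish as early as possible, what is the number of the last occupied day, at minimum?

The precedence chain requires at least 3 distinct days.
With at most 3 per day and 8 tasks, at least 3 days are needed.
3 works (last occupied day: day 3): for example Review in day 3, Plan in day 2, Refactor in day 1, Handover in day 1, Migrate in day 1, Test in day 2, Prototype in day 2, Integrate in day 3.

3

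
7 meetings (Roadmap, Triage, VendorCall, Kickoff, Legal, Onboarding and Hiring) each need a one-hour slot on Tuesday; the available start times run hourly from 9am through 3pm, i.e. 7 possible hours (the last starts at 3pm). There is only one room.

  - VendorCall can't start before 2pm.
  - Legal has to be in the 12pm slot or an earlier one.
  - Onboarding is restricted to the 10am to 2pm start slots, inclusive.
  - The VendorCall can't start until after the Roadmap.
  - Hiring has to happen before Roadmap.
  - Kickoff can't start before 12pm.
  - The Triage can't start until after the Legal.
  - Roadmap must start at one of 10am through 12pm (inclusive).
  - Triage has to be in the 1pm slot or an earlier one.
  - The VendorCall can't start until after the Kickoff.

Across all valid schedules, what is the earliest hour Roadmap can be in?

10am

Roadmap is available from 10am; Roadmap's own window allows nothing later than 12pm.
Roadmap at 10am is achievable: Legal -> 11am; VendorCall -> 3pm; Kickoff -> 12pm; Triage -> 1pm; Onboarding -> 2pm; Roadmap -> 10am; Hiring -> 9am.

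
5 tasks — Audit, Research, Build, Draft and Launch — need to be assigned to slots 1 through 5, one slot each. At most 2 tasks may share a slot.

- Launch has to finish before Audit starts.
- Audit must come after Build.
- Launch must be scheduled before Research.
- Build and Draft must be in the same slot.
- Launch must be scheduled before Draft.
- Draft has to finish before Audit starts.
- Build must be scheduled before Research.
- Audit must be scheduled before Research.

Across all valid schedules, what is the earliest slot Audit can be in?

Precedence pushes Audit to at least 3; downstream work caps Audit at 4.
Audit at 3 is achievable: Research=4; Draft=2; Build=2; Audit=3; Launch=1.

3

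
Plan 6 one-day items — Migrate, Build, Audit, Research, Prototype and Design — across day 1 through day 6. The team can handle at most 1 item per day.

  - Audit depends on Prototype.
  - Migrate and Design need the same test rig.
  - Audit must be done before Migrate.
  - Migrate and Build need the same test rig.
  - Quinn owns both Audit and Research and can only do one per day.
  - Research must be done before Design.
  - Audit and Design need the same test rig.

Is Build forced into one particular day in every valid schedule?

Build can be day 1 (e.g. Migrate in day 4, Prototype in day 2, Build in day 1, Design in day 6, Research in day 5, Audit in day 3) or day 2 (e.g. Research -> day 5, Design -> day 6, Build -> day 2, Audit -> day 3, Prototype -> day 1, Migrate -> day 4).

No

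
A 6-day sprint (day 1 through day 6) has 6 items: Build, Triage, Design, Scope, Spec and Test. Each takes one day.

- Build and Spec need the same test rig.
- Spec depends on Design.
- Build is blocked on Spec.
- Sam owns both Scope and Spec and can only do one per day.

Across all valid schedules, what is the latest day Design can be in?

day 4

Downstream work caps Design at day 4.
Design at day 4 is achievable: Test -> day 1; Triage -> day 1; Build -> day 6; Spec -> day 5; Scope -> day 1; Design -> day 4.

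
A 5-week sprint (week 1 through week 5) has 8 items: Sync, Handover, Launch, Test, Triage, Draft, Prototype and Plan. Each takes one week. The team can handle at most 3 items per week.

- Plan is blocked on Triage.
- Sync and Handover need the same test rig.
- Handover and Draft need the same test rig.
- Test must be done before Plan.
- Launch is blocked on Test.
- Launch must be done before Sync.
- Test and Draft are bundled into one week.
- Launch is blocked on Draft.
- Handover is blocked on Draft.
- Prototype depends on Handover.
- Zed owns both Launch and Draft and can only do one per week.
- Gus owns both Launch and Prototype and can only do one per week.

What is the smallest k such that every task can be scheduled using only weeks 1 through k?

3 weeks

The precedence chain requires at least 3 distinct weeks.
With at most 3 per week and 8 tasks, at least 3 weeks are needed.
3 works (last occupied week: week 3): for example Triage=week 1, Sync=week 3, Draft=week 1, Launch=week 2, Plan=week 2, Test=week 1, Prototype=week 3, Handover=week 2.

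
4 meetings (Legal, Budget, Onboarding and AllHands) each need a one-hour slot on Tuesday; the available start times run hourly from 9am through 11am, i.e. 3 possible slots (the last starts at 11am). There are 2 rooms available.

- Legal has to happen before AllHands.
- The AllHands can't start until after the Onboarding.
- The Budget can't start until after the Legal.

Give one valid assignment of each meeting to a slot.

AllHands -> 10am, Onboarding -> 9am, Legal -> 9am, Budget -> 10am

Checking: Legal(9am) before Budget(10am); Onboarding(9am) before AllHands(10am); Legal(9am) before AllHands(10am); max 2 per slot (cap 2).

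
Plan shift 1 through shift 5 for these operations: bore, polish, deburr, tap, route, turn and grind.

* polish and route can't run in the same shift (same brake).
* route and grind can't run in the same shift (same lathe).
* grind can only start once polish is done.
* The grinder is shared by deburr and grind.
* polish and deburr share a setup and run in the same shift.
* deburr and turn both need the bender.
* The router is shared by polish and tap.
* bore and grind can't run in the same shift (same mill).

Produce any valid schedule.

turn -> shift 2; route -> shift 3; polish -> shift 1; bore -> shift 1; tap -> shift 2; deburr -> shift 1; grind -> shift 2

Checking: polish(shift 1) before grind(shift 2); polish(shift 1) != route(shift 3); polish(shift 1) != tap(shift 2); deburr(shift 1) != turn(shift 2); route(shift 3) != grind(shift 2); bore(shift 1) != grind(shift 2); deburr(shift 1) != grind(shift 2); polish = deburr = shift 1.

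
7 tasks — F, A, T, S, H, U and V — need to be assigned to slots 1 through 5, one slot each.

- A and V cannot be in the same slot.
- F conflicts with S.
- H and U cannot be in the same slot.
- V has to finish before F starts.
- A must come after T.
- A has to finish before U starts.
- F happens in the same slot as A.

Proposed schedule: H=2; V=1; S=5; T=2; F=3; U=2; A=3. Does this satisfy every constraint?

F conflicts with S — holds.
F happens in the same slot as A — holds.
H and U cannot be in the same slot — violated.
A must come after T — holds.
A has to finish before U starts — violated.
A and V cannot be in the same slot — holds.
V has to finish before F starts — holds.

No — it violates: H and U cannot be in the same slot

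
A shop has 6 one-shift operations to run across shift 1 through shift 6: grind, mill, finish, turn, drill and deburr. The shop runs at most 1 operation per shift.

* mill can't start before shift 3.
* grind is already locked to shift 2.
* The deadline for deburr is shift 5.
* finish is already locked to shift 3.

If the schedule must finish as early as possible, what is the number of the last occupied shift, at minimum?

shift 6

With at most 1 per shift and 6 operations, at least 6 shifts are needed.
mill can't be placed before shift 3, so the schedule must run through at least shift 3.
6 works (last occupied shift: shift 6): for example turn in shift 5, finish in shift 3, grind in shift 2, mill in shift 4, drill in shift 6, deburr in shift 1.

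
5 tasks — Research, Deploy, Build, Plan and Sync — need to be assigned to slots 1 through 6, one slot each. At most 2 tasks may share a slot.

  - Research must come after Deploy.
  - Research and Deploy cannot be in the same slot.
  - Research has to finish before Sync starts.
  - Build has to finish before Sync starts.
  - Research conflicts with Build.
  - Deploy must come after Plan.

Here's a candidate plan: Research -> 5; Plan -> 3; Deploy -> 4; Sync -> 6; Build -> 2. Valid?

Deploy must come after Plan — holds.
Build has to finish before Sync starts — holds.
Research and Deploy cannot be in the same slot — holds.
Research conflicts with Build — holds.
Research has to finish before Sync starts — holds.
At most 2 tasks may share a slot — holds.
Research must come after Deploy — holds.

Yes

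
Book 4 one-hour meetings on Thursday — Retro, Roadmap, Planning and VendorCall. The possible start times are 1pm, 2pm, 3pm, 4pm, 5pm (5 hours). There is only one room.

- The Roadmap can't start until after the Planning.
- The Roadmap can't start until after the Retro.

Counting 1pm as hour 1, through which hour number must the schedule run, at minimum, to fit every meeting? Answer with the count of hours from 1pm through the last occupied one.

The precedence chain requires at least 2 distinct hours.
With at most 1 per hour and 4 meetings, at least 4 hours are needed.
4 works (last occupied hour: 4pm): for example Planning=2pm; Retro=1pm; Roadmap=3pm; VendorCall=4pm.

4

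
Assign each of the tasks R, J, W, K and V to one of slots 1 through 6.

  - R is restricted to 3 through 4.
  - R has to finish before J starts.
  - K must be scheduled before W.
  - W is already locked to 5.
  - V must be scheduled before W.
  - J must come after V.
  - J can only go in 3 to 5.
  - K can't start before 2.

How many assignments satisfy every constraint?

33

Splitting on R: it can be 3 (21), 4 (12). Listing each branch's schedules as (J, W, K, V):
R=3: (4,5,2,1) (4,5,2,2) (4,5,2,3) (4,5,3,1) (4,5,3,2) (4,5,3,3) (4,5,4,1) (4,5,4,2) (4,5,4,3) (5,5,2,1) (5,5,2,2) (5,5,2,3) (5,5,2,4) (5,5,3,1) (5,5,3,2) (5,5,3,3) (5,5,3,4) (5,5,4,1) (5,5,4,2) (5,5,4,3) (5,5,4,4) — 21.
R=4: (5,5,2,1) (5,5,2,2) (5,5,2,3) (5,5,2,4) (5,5,3,1) (5,5,3,2) (5,5,3,3) (5,5,3,4) (5,5,4,1) (5,5,4,2) (5,5,4,3) (5,5,4,4) — 12.
Summing: 21 + 12 = 33.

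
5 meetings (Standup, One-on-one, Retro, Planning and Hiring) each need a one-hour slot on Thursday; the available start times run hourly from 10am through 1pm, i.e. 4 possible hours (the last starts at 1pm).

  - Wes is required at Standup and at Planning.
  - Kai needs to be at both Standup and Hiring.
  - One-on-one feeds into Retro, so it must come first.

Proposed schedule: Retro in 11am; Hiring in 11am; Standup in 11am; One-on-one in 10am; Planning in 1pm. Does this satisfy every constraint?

No — it violates: Kai needs to be at both Standup and Hiring

Kai needs to be at both Standup and Hiring — violated.
Wes is required at Standup and at Planning — holds.
One-on-one feeds into Retro, so it must come first — holds.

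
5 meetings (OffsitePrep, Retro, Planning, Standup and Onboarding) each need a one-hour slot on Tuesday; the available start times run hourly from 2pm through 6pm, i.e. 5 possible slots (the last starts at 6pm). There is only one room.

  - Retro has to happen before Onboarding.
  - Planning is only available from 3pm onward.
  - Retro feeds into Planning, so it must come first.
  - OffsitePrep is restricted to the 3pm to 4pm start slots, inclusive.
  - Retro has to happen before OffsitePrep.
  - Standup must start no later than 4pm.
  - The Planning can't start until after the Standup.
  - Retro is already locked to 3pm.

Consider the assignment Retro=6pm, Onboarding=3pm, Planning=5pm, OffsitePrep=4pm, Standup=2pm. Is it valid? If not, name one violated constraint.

No — it violates: Retro has to happen before Onboarding

The Planning can't start until after the Standup — holds.
Retro feeds into Planning, so it must come first — violated.
Standup must start no later than 4pm — holds.
Retro is already locked to 3pm — violated.
Retro has to happen before Onboarding — violated.
OffsitePrep is restricted to the 3pm to 4pm start slots, inclusive — holds.
Planning is only available from 3pm onward — holds.
Retro has to happen before OffsitePrep — violated.
There is only one room — holds.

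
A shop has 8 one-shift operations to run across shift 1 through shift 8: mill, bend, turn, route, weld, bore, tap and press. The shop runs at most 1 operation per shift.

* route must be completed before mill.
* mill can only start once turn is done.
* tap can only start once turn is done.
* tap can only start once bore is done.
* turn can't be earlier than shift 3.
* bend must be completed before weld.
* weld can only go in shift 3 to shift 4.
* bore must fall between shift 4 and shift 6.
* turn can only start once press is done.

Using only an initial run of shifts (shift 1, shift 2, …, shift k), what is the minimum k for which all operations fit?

8 shifts

The precedence chain requires at least 3 distinct shifts.
With at most 1 per shift and 8 operations, at least 8 shifts are needed.
Propagating the time windows through the other constraints, tap can't land before shift 5, so the schedule must run through at least shift 5.
8 works (last occupied shift: shift 8): for example route=shift 6, turn=shift 5, mill=shift 7, bore=shift 4, weld=shift 3, press=shift 2, bend=shift 1, tap=shift 8.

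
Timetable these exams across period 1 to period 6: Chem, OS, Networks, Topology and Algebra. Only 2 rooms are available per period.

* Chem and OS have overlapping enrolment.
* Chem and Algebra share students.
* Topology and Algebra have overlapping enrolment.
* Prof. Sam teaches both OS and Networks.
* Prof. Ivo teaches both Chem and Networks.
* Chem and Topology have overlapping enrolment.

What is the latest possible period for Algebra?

Algebra at period 6 is achievable: Chem=period 1, Networks=period 3, Algebra=period 6, OS=period 2, Topology=period 2.

period 6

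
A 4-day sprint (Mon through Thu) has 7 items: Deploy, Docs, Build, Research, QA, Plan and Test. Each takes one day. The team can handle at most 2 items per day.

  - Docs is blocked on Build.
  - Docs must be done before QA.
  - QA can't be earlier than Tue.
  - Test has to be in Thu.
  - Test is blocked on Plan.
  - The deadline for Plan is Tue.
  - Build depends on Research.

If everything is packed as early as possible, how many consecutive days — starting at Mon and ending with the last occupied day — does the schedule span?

The precedence chain requires at least 4 distinct days.
With at most 2 per day and 7 tasks, at least 4 days are needed.
4 works (last occupied day: Thu): for example Test=Thu, Research=Mon, Docs=Wed, QA=Thu, Deploy=Tue, Build=Tue, Plan=Mon.

4 days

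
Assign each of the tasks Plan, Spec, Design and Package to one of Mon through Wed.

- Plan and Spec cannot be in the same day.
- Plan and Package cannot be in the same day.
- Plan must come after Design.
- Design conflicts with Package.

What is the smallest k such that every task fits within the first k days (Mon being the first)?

3

The precedence chain requires at least 2 distinct days.
Could 2 days be enough, i.e. nothing placed later than Tue? No: Plan must come after Design (at Mon or later) → {Tue}; Design must come before Plan (at Tue or earlier) → {Mon}; Package can't share with Design (Mon) → {Tue}; Package can't share with Plan (Tue) → nothing is left.
So 2 days is not enough.
3 works (last occupied day: Wed): for example Spec in Mon, Design in Mon, Plan in Tue, Package in Wed.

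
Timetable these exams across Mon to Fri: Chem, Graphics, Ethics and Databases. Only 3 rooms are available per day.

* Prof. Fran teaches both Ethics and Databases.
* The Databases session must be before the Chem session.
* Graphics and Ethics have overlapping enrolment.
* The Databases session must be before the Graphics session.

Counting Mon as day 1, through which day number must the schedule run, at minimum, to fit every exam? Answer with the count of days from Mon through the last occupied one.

3 days

The precedence chain requires at least 2 distinct days.
With at most 3 per day and 4 exams, at least 2 days are needed.
Could 2 days be enough, i.e. nothing placed later than Tue? No: Chem must come after Databases (at Mon or later) → {Tue}; Databases must come before Chem (at Tue or earlier) → {Mon}; Graphics must come after Databases (at Mon or later) → {Tue}; Ethics can't share with Databases (Mon) → {Tue}; Ethics can't share with Graphics (Tue) → nothing is left.
So 2 days is not enough.
3 works (last occupied day: Wed): for example Graphics -> Tue; Databases -> Mon; Ethics -> Wed; Chem -> Tue.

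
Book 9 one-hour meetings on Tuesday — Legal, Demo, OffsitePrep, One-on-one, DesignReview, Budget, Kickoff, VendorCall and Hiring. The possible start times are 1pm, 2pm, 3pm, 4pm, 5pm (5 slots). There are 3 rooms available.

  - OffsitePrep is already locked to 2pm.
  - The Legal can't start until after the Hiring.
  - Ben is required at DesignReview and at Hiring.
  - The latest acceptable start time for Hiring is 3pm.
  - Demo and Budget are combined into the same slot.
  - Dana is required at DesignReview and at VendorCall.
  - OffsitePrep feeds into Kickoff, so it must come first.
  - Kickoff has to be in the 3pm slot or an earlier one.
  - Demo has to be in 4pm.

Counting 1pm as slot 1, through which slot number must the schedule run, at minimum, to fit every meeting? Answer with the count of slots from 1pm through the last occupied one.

The precedence chain requires at least 2 distinct slots.
With at most 3 per slot and 9 meetings, at least 3 slots are needed.
Demo can't be placed before 4pm — that is slot 4 counting from 1pm — so the schedule must run through at least 4 slots.
4 works (last occupied slot: 4pm): for example DesignReview -> 2pm, Kickoff -> 3pm, OffsitePrep -> 2pm, Budget -> 4pm, Hiring -> 1pm, Legal -> 2pm, Demo -> 4pm, One-on-one -> 1pm, VendorCall -> 1pm.

4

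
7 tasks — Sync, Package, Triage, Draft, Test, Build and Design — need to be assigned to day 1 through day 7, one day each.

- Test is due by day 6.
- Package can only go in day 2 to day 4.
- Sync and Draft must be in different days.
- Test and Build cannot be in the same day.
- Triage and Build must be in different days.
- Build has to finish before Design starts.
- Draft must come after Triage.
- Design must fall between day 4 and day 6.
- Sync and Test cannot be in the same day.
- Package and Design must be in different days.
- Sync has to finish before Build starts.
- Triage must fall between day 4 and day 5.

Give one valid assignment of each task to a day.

Package=day 2; Triage=day 4; Design=day 4; Test=day 1; Sync=day 2; Draft=day 5; Build=day 3

Checking: Sync(day 2) before Build(day 3); Build(day 3) before Design(day 4); Triage(day 4) before Draft(day 5); Sync(day 2) != Test(day 1); Triage(day 4) != Build(day 3); Test(day 1) != Build(day 3); Package(day 2) != Design(day 4); Sync(day 2) != Draft(day 5); Test=day 1 in [day 1,day 6]; Package=day 2 in [day 2,day 4]; Triage=day 4 in [day 4,day 5]; Design=day 4 in [day 4,day 6].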